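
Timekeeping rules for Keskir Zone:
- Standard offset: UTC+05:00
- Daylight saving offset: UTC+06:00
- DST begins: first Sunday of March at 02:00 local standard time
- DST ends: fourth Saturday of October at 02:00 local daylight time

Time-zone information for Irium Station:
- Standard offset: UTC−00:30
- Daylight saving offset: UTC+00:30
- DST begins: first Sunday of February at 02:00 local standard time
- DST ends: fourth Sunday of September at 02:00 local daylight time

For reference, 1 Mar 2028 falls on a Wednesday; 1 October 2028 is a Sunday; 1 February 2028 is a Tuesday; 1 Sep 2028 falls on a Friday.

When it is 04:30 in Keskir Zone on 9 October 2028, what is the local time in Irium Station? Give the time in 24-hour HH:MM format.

22:00

1 March 2028 is a Wednesday, so the first Sunday is March 5.
1 October 2028 is a Sunday, so the first Saturday is October 7 and the fourth is October 28.
9 October 2028 falls between 5 March and 28 October, so daylight saving is in effect and Keskir Zone is at UTC+06:00.
04:30 Keskir Zone − 6h = 22:30 UTC (rolling into the previous day, 8 October 2028).
1 February 2028 is a Tuesday, so the first Sunday is February 6.
1 September 2028 is a Friday, so the first Sunday is September 3 and the fourth is September 24.
At the standard offset (UTC−00:30), 22:30 UTC − 0h30m = 22:00 Irium Station standard time.
Daylight saving runs 6 February – 24 September; the standard-time date in Irium Station, 8 October 2028, is outside that window, so Irium Station is on standard time at UTC−00:30.
22:30 UTC − 0h30m = 22:00 Irium Station.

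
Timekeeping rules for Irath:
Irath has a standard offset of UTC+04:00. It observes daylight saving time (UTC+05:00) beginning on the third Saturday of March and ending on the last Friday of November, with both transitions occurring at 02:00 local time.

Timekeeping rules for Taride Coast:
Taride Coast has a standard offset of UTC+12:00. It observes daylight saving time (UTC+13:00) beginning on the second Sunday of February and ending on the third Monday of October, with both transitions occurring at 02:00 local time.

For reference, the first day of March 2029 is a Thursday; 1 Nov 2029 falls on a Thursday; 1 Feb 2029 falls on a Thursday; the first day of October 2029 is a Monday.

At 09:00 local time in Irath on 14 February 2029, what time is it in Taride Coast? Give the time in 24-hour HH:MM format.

18:00

1 March 2029 is a Thursday, so the first Saturday is March 3 and the third is March 17.
1 November 2029 is a Thursday, so Fridays fall on 2, 9, 16, 23, 30; the last is November 30.
14 February 2029 does not fall between 17 March and 30 November, so daylight saving is not in effect and Irath is at UTC+04:00.
09:00 Irath − 4h = 05:00 UTC.
1 February 2029 is a Thursday, so the first Sunday is February 4 and the second is February 11.
1 October 2029 is a Monday, so the first Monday is October 1 and the third is October 15.
At the standard offset (UTC+12:00), 05:00 UTC + 12h = 17:00 Taride Coast standard time.
The standard-time date in Taride Coast, 14 February 2029, falls between 11 February and 15 October, so daylight saving is in effect and Taride Coast is at UTC+13:00.
05:00 UTC + 13h = 18:00 Taride Coast.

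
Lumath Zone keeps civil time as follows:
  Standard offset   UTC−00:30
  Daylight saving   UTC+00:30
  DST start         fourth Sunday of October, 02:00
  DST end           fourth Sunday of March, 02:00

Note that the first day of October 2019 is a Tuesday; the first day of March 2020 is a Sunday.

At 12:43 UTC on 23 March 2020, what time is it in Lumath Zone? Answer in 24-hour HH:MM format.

12:13

1 October 2019 is a Tuesday, so the first Sunday is October 6 and the fourth is October 27.
1 March 2020 is a Sunday, so the first Sunday is March 1 and the fourth is March 22.
At the standard offset (UTC−00:30), 12:43 UTC − 0h30m = 12:13 Lumath Zone standard time.
The standard-time date in Lumath Zone, 23 March 2020, is outside the daylight-saving period (27 October 2019 – 22 March 2020), so Lumath Zone is on standard time, UTC−00:30.
12:43 UTC − 0h30m = 12:13 local.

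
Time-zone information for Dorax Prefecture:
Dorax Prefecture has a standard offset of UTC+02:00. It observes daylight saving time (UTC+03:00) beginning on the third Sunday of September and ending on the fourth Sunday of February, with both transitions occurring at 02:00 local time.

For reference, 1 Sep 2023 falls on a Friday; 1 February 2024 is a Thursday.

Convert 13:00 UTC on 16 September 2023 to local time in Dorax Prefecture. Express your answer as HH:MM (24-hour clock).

1 September 2023 is a Friday, so the first Sunday is September 3 and the third is September 17.
1 February 2024 is a Thursday, so the first Sunday is February 4 and the fourth is February 25.
At the standard offset (UTC+02:00), 13:00 UTC + 2h = 15:00 Dorax Prefecture standard time.
The standard-time date in Dorax Prefecture, 16 September 2023, does not fall between 17 September 2023 and 25 February 2024, so daylight saving is not in effect and Dorax Prefecture is at UTC+02:00.
13:00 UTC + 2h = 15:00 local.

15:00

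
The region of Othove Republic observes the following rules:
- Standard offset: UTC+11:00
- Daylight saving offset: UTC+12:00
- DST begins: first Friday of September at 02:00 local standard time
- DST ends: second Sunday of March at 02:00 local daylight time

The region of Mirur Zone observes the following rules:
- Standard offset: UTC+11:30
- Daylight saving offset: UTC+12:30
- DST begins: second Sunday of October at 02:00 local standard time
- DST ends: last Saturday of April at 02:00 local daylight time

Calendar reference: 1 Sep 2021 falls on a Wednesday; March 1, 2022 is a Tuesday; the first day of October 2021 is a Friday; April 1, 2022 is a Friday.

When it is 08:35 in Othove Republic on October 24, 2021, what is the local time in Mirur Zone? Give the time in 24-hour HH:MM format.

09:05

1 September 2021 is a Wednesday, so the first Friday is September 3.
1 March 2022 is a Tuesday, so the first Sunday is March 6 and the second is March 13.
Daylight saving runs 3 September 2021 – 13 March 2022; October 24, 2021 is inside that window, so Othove Republic is at UTC+12:00.
08:35 Othove Republic − 12h = 20:35 UTC (rolling into the previous day, 23 October 2021).
1 October 2021 is a Friday, so the first Sunday is October 3 and the second is October 10.
1 April 2022 is a Friday, so Saturdays fall on 2, 9, 16, 23, 30; the last is April 30.
At the standard offset (UTC+11:30), 20:35 UTC + 11h30m = 08:05 Mirur Zone standard time (rolling into the next day, 24 October 2021).
The standard-time date in Mirur Zone, October 24, 2021, falls between 10 October 2021 and 30 April 2022, so daylight saving is in effect and Mirur Zone is at UTC+12:30.
20:35 UTC + 12h30m = 09:05 Mirur Zone (rolling into the next day, 24 October 2021).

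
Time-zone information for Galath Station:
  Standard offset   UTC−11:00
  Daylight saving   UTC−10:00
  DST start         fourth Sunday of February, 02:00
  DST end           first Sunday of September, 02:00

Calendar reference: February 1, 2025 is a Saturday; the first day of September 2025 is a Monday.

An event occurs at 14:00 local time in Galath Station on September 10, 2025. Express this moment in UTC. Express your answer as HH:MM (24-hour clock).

01:00

1 February 2025 is a Saturday, so the first Sunday is February 2 and the fourth is February 23.
1 September 2025 is a Monday, so the first Sunday is September 7.
Daylight saving runs 23 February – 7 September; September 10, 2025 is outside that window, so Galath Station is on standard time at UTC−11:00.
14:00 local + 11h = 01:00 UTC (rolling into the next day, 11 September 2025).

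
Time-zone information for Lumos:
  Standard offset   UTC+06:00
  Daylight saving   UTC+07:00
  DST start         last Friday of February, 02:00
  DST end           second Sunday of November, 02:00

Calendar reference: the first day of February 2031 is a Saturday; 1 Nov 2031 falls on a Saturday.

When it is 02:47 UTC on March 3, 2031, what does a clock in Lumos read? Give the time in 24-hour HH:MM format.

1 February 2031 is a Saturday, so Fridays fall on 7, 14, 21, 28; the last is February 28.
1 November 2031 is a Saturday, so the first Sunday is November 2 and the second is November 9.
At the standard offset (UTC+06:00), 02:47 UTC + 6h = 08:47 Lumos standard time.
The standard-time date in Lumos, March 3, 2031, falls between 28 February and 9 November, so daylight saving is in effect and Lumos is at UTC+07:00.
02:47 UTC + 7h = 09:47 local.

09:47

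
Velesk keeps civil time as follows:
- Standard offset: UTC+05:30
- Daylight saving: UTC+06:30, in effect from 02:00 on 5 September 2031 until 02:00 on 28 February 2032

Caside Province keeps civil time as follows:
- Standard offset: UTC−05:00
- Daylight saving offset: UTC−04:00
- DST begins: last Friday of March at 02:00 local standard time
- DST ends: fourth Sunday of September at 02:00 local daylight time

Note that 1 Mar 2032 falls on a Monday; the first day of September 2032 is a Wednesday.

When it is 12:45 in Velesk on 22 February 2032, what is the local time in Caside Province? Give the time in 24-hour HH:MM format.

01:15

22 February 2032 lies within the daylight-saving period (5 September 2031 – 28 February 2032), so Velesk is on daylight time, UTC+06:30.
12:45 Velesk − 6h30m = 06:15 UTC.
1 March 2032 is a Monday, so Fridays fall on 5, 12, 19, 26; the last is March 26.
1 September 2032 is a Wednesday, so the first Sunday is September 5 and the fourth is September 26.
At the standard offset (UTC−05:00), 06:15 UTC − 5h = 01:15 Caside Province standard time.
The standard-time date in Caside Province, 22 February 2032, does not fall between 26 March and 26 September, so daylight saving is not in effect and Caside Province is at UTC−05:00.
06:15 UTC − 5h = 01:15 Caside Province.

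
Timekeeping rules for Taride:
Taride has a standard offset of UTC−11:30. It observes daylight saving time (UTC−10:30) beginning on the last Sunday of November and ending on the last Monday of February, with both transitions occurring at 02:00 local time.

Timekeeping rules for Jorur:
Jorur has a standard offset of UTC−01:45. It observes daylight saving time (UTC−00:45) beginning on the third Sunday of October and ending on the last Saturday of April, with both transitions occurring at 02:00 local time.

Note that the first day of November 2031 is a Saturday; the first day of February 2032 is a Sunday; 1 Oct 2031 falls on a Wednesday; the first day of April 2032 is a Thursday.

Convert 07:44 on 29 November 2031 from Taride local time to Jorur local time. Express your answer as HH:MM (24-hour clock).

1 November 2031 is a Saturday, so Sundays fall on 2, 9, 16, 23, 30; the last is November 30.
1 February 2032 is a Sunday, so Mondays fall on 2, 9, 16, 23; the last is February 23.
29 November 2031 is outside the daylight-saving period (30 November 2031 – 23 February 2032), so Taride is on standard time, UTC−11:30.
07:44 Taride + 11h30m = 19:14 UTC.
1 October 2031 is a Wednesday, so the first Sunday is October 5 and the third is October 19.
1 April 2032 is a Thursday, so Saturdays fall on 3, 10, 17, 24; the last is April 24.
At the standard offset (UTC−01:45), 19:14 UTC − 1h45m = 17:29 Jorur standard time.
The standard-time date in Jorur, 29 November 2031, lies within the daylight-saving period (19 October 2031 – 24 April 2032), so Jorur is on daylight time, UTC−00:45.
19:14 UTC − 0h45m = 18:29 Jorur.

18:29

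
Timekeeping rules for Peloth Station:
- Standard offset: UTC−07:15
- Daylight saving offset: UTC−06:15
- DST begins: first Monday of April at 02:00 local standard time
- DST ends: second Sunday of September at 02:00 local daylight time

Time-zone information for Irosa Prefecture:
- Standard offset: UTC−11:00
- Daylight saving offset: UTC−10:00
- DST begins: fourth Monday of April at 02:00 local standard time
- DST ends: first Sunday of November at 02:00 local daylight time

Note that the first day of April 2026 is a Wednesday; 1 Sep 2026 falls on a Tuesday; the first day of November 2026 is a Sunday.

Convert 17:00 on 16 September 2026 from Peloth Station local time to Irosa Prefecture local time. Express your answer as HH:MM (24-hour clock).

1 April 2026 is a Wednesday, so the first Monday is April 6.
1 September 2026 is a Tuesday, so the first Sunday is September 6 and the second is September 13.
16 September 2026 does not fall between 6 April and 13 September, so daylight saving is not in effect and Peloth Station is at UTC−07:15.
17:00 Peloth Station + 7h15m = 00:15 UTC (rolling into the next day, 17 September 2026).
1 April 2026 is a Wednesday, so the first Monday is April 6 and the fourth is April 27.
1 November 2026 is a Sunday, so the first Sunday is November 1.
At the standard offset (UTC−11:00), 00:15 UTC − 11h = 13:15 Irosa Prefecture standard time (rolling into the previous day, 16 September 2026).
The standard-time date in Irosa Prefecture, 16 September 2026, lies within the daylight-saving period (27 April – 1 November), so Irosa Prefecture is on daylight time, UTC−10:00.
00:15 UTC − 10h = 14:15 Irosa Prefecture (rolling into the previous day, 16 September 2026).

14:15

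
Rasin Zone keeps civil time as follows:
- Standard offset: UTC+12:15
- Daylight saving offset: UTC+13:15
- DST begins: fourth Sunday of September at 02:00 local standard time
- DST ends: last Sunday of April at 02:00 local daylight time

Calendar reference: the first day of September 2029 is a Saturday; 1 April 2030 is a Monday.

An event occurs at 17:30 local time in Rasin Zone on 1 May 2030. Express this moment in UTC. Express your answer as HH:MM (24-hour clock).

1 September 2029 is a Saturday, so the first Sunday is September 2 and the fourth is September 23.
1 April 2030 is a Monday, so Sundays fall on 7, 14, 21, 28; the last is April 28.
Daylight saving runs 23 September 2029 – 28 April 2030; 1 May 2030 is outside that window, so Rasin Zone is on standard time at UTC+12:15.
17:30 local − 12h15m = 05:15 UTC.

05:15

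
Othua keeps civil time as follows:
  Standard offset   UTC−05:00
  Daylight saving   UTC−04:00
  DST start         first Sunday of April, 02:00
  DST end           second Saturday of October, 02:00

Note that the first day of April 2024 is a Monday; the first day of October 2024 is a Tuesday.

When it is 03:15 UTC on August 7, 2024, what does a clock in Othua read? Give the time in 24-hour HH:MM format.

23:15

1 April 2024 is a Monday, so the first Sunday is April 7.
1 October 2024 is a Tuesday, so the first Saturday is October 5 and the second is October 12.
At the standard offset (UTC−05:00), 03:15 UTC − 5h = 22:15 Othua standard time (rolling into the previous day, 6 August 2024).
The standard-time date in Othua, August 6, 2024, falls between 7 April and 12 October, so daylight saving is in effect and Othua is at UTC−04:00.
03:15 UTC − 4h = 23:15 local (rolling into the previous day, 6 August 2024).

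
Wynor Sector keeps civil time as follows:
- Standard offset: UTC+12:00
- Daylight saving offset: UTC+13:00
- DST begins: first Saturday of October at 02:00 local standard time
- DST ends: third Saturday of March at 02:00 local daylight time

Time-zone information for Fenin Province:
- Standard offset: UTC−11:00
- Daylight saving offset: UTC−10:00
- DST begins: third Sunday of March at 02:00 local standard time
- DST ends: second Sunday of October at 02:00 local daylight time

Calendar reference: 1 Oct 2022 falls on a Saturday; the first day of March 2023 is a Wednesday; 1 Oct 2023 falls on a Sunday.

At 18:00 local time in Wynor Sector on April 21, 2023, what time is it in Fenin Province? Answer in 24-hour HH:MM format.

20:00

1 October 2022 is a Saturday, so the first Saturday is October 1.
1 March 2023 is a Wednesday, so the first Saturday is March 4 and the third is March 18.
April 21, 2023 is outside the daylight-saving period (1 October 2022 – 18 March 2023), so Wynor Sector is on standard time, UTC+12:00.
18:00 Wynor Sector − 12h = 06:00 UTC.
1 March 2023 is a Wednesday, so the first Sunday is March 5 and the third is March 19.
1 October 2023 is a Sunday, so the first Sunday is October 1 and the second is October 8.
At the standard offset (UTC−11:00), 06:00 UTC − 11h = 19:00 Fenin Province standard time (rolling into the previous day, 20 April 2023).
Daylight saving runs 19 March – 8 October; the standard-time date in Fenin Province, April 20, 2023, is inside that window, so Fenin Province is at UTC−10:00.
06:00 UTC − 10h = 20:00 Fenin Province (rolling into the previous day, 20 April 2023).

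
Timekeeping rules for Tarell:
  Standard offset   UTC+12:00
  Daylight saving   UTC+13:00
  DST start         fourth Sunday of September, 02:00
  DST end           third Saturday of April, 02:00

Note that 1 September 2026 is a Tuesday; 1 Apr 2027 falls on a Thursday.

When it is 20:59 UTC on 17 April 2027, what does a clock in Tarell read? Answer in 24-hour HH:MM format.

1 September 2026 is a Tuesday, so the first Sunday is September 6 and the fourth is September 27.
1 April 2027 is a Thursday, so the first Saturday is April 3 and the third is April 17.
At the standard offset (UTC+12:00), 20:59 UTC + 12h = 08:59 Tarell standard time (rolling into the next day, 18 April 2027).
The standard-time date in Tarell, 18 April 2027, is outside the daylight-saving period (27 September 2026 – 17 April 2027), so Tarell is on standard time, UTC+12:00.
20:59 UTC + 12h = 08:59 local (rolling into the next day, 18 April 2027).

08:59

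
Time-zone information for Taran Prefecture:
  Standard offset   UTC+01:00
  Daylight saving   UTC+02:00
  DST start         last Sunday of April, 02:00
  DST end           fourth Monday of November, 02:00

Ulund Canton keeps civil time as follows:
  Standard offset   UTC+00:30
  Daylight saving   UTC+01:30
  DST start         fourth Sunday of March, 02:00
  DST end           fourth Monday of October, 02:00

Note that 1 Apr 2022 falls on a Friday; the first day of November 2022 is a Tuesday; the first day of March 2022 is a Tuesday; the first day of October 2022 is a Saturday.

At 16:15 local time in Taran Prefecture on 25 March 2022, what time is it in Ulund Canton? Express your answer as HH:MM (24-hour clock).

1 April 2022 is a Friday, so Sundays fall on 3, 10, 17, 24; the last is April 24.
1 November 2022 is a Tuesday, so the first Monday is November 7 and the fourth is November 28.
25 March 2022 is outside the daylight-saving period (24 April – 28 November), so Taran Prefecture is on standard time, UTC+01:00.
16:15 Taran Prefecture − 1h = 15:15 UTC.
1 March 2022 is a Tuesday, so the first Sunday is March 6 and the fourth is March 27.
1 October 2022 is a Saturday, so the first Monday is October 3 and the fourth is October 24.
At the standard offset (UTC+00:30), 15:15 UTC + 0h30m = 15:45 Ulund Canton standard time.
The standard-time date in Ulund Canton, 25 March 2022, is outside the daylight-saving period (27 March – 24 October), so Ulund Canton is on standard time, UTC+00:30.
15:15 UTC + 0h30m = 15:45 Ulund Canton.

15:45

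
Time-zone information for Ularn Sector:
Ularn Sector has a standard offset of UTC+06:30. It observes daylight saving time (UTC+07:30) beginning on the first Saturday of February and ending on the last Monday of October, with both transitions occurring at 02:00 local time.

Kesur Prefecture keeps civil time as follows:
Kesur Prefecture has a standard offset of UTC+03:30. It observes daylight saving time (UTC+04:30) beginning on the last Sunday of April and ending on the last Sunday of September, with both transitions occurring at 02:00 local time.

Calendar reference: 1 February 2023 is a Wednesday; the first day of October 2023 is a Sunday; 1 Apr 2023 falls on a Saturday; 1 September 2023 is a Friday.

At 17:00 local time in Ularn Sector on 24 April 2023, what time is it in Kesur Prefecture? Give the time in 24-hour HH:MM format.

13:00

1 February 2023 is a Wednesday, so the first Saturday is February 4.
1 October 2023 is a Sunday, so Mondays fall on 2, 9, 16, 23, 30; the last is October 30.
Daylight saving runs 4 February – 30 October; 24 April 2023 is inside that window, so Ularn Sector is at UTC+07:30.
17:00 Ularn Sector − 7h30m = 09:30 UTC.
1 April 2023 is a Saturday, so Sundays fall on 2, 9, 16, 23, 30; the last is April 30.
1 September 2023 is a Friday, so Sundays fall on 3, 10, 17, 24; the last is September 24.
At the standard offset (UTC+03:30), 09:30 UTC + 3h30m = 13:00 Kesur Prefecture standard time.
Daylight saving runs 30 April – 24 September; the standard-time date in Kesur Prefecture, 24 April 2023, is outside that window, so Kesur Prefecture is on standard time at UTC+03:30.
09:30 UTC + 3h30m = 13:00 Kesur Prefecture.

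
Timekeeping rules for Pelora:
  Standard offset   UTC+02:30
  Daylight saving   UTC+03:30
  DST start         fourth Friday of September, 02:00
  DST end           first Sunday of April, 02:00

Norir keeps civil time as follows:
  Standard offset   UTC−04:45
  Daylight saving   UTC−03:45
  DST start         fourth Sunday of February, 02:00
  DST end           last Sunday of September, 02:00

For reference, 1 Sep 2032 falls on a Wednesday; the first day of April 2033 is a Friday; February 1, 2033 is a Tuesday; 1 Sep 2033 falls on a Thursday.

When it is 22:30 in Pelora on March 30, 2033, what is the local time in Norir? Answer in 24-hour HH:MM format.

1 September 2032 is a Wednesday, so the first Friday is September 3 and the fourth is September 24.
1 April 2033 is a Friday, so the first Sunday is April 3.
March 30, 2033 lies within the daylight-saving period (24 September 2032 – 3 April 2033), so Pelora is on daylight time, UTC+03:30.
22:30 Pelora − 3h30m = 19:00 UTC.
1 February 2033 is a Tuesday, so the first Sunday is February 6 and the fourth is February 27.
1 September 2033 is a Thursday, so Sundays fall on 4, 11, 18, 25; the last is September 25.
At the standard offset (UTC−04:45), 19:00 UTC − 4h45m = 14:15 Norir standard time.
Daylight saving runs 27 February – 25 September; the standard-time date in Norir, March 30, 2033, is inside that window, so Norir is at UTC−03:45.
19:00 UTC − 3h45m = 15:15 Norir.

15:15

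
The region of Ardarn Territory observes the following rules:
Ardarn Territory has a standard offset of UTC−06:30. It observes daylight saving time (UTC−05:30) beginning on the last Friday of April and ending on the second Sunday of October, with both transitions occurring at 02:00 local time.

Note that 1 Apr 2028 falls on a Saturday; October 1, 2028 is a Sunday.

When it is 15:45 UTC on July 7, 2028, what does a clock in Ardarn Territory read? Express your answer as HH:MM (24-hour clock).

1 April 2028 is a Saturday, so Fridays fall on 7, 14, 21, 28; the last is April 28.
1 October 2028 is a Sunday, so the first Sunday is October 1 and the second is October 8.
At the standard offset (UTC−06:30), 15:45 UTC − 6h30m = 09:15 Ardarn Territory standard time.
Daylight saving runs 28 April – 8 October; the standard-time date in Ardarn Territory, July 7, 2028, is inside that window, so Ardarn Territory is at UTC−05:30.
15:45 UTC − 5h30m = 10:15 local.

10:15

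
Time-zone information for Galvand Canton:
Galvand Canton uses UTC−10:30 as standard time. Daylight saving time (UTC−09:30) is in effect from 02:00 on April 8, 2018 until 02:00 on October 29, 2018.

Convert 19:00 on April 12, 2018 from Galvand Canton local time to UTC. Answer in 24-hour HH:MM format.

04:30

April 12, 2018 lies within the daylight-saving period (8 April – 29 October), so Galvand Canton is on daylight time, UTC−09:30.
19:00 local + 9h30m = 04:30 UTC (rolling into the next day, 13 April 2018).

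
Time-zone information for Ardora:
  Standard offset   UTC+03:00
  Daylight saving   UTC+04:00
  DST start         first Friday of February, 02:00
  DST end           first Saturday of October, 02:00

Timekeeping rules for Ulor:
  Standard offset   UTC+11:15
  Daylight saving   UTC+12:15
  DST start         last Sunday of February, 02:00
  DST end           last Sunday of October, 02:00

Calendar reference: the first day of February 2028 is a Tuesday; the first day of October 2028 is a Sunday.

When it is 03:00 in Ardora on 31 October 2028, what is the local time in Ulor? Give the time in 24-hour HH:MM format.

1 February 2028 is a Tuesday, so the first Friday is February 4.
1 October 2028 is a Sunday, so the first Saturday is October 7.
31 October 2028 is outside the daylight-saving period (4 February – 7 October), so Ardora is on standard time, UTC+03:00.
03:00 Ardora − 3h = 00:00 UTC.
1 February 2028 is a Tuesday, so Sundays fall on 6, 13, 20, 27; the last is February 27.
1 October 2028 is a Sunday, so Sundays fall on 1, 8, 15, 22, 29; the last is October 29.
At the standard offset (UTC+11:15), 00:00 UTC + 11h15m = 11:15 Ulor standard time.
The standard-time date in Ulor, 31 October 2028, does not fall between 27 February and 29 October, so daylight saving is not in effect and Ulor is at UTC+11:15.
00:00 UTC + 11h15m = 11:15 Ulor.

11:15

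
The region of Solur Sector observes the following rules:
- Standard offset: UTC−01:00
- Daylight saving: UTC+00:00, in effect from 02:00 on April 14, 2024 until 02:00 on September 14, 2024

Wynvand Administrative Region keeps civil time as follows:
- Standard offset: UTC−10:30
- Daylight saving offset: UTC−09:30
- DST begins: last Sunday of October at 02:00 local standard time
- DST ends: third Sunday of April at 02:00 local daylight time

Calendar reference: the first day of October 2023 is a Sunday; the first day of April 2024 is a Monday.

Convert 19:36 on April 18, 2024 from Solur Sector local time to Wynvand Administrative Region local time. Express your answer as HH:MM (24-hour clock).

10:06

April 18, 2024 lies within the daylight-saving period (14 April – 14 September), so Solur Sector is on daylight time, UTC+00:00.
19:36 Solur Sector − 0h = 19:36 UTC.
1 October 2023 is a Sunday, so Sundays fall on 1, 8, 15, 22, 29; the last is October 29.
1 April 2024 is a Monday, so the first Sunday is April 7 and the third is April 21.
At the standard offset (UTC−10:30), 19:36 UTC − 10h30m = 09:06 Wynvand Administrative Region standard time.
The standard-time date in Wynvand Administrative Region, April 18, 2024, falls between 29 October 2023 and 21 April 2024, so daylight saving is in effect and Wynvand Administrative Region is at UTC−09:30.
19:36 UTC − 9h30m = 10:06 Wynvand Administrative Region.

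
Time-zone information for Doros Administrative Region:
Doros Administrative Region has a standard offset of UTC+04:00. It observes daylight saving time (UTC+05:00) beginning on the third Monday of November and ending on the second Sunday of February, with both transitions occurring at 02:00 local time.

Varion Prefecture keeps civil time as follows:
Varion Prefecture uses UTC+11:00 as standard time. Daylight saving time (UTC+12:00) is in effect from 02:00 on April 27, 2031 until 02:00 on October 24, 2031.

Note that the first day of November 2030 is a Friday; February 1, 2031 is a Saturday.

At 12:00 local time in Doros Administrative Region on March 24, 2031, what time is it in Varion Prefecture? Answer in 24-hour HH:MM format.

19:00

1 November 2030 is a Friday, so the first Monday is November 4 and the third is November 18.
1 February 2031 is a Saturday, so the first Sunday is February 2 and the second is February 9.
March 24, 2031 does not fall between 18 November 2030 and 9 February 2031, so daylight saving is not in effect and Doros Administrative Region is at UTC+04:00.
12:00 Doros Administrative Region − 4h = 08:00 UTC.
At the standard offset (UTC+11:00), 08:00 UTC + 11h = 19:00 Varion Prefecture standard time.
The standard-time date in Varion Prefecture, March 24, 2031, is outside the daylight-saving period (27 April – 24 October), so Varion Prefecture is on standard time, UTC+11:00.
08:00 UTC + 11h = 19:00 Varion Prefecture.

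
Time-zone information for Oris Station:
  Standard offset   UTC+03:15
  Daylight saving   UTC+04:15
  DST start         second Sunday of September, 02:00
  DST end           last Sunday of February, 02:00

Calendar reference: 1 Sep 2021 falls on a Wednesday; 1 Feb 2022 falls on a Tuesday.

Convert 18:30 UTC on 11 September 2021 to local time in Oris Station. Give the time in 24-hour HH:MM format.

1 September 2021 is a Wednesday, so the first Sunday is September 5 and the second is September 12.
1 February 2022 is a Tuesday, so Sundays fall on 6, 13, 20, 27; the last is February 27.
At the standard offset (UTC+03:15), 18:30 UTC + 3h15m = 21:45 Oris Station standard time.
The standard-time date in Oris Station, 11 September 2021, is outside the daylight-saving period (12 September 2021 – 27 February 2022), so Oris Station is on standard time, UTC+03:15.
18:30 UTC + 3h15m = 21:45 local.

21:45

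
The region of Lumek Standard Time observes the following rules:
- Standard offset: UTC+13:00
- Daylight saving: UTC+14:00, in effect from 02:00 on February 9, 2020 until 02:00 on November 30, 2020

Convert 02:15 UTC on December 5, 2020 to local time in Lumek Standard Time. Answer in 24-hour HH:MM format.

At the standard offset (UTC+13:00), 02:15 UTC + 13h = 15:15 Lumek Standard Time standard time.
The standard-time date in Lumek Standard Time, December 5, 2020, does not fall between 9 February and 30 November, so daylight saving is not in effect and Lumek Standard Time is at UTC+13:00.
02:15 UTC + 13h = 15:15 local.

15:15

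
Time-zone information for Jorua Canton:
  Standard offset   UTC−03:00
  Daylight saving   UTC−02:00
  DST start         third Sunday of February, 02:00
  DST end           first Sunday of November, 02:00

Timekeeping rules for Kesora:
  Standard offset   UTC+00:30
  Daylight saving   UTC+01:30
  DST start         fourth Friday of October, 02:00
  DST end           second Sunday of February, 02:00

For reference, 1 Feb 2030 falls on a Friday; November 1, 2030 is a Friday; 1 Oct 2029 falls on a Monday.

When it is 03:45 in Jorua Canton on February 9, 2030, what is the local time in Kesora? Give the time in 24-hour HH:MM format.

1 February 2030 is a Friday, so the first Sunday is February 3 and the third is February 17.
1 November 2030 is a Friday, so the first Sunday is November 3.
Daylight saving runs 17 February – 3 November; February 9, 2030 is outside that window, so Jorua Canton is on standard time at UTC−03:00.
03:45 Jorua Canton + 3h = 06:45 UTC.
1 October 2029 is a Monday, so the first Friday is October 5 and the fourth is October 26.
1 February 2030 is a Friday, so the first Sunday is February 3 and the second is February 10.
At the standard offset (UTC+00:30), 06:45 UTC + 0h30m = 07:15 Kesora standard time.
Daylight saving runs 26 October 2029 – 10 February 2030; the standard-time date in Kesora, February 9, 2030, is inside that window, so Kesora is at UTC+01:30.
06:45 UTC + 1h30m = 08:15 Kesora.

08:15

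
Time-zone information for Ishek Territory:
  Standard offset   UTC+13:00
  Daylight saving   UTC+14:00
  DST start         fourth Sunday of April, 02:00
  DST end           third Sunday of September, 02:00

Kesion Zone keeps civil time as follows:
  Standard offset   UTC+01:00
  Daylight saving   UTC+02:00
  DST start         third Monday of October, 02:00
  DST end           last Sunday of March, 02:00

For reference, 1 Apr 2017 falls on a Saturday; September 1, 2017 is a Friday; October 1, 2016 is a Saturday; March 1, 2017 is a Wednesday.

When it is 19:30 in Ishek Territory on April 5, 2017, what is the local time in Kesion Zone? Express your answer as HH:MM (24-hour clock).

07:30

1 April 2017 is a Saturday, so the first Sunday is April 2 and the fourth is April 23.
1 September 2017 is a Friday, so the first Sunday is September 3 and the third is September 17.
April 5, 2017 is outside the daylight-saving period (23 April – 17 September), so Ishek Territory is on standard time, UTC+13:00.
19:30 Ishek Territory − 13h = 06:30 UTC.
1 October 2016 is a Saturday, so the first Monday is October 3 and the third is October 17.
1 March 2017 is a Wednesday, so Sundays fall on 5, 12, 19, 26; the last is March 26.
At the standard offset (UTC+01:00), 06:30 UTC + 1h = 07:30 Kesion Zone standard time.
Daylight saving runs 17 October 2016 – 26 March 2017; the standard-time date in Kesion Zone, April 5, 2017, is outside that window, so Kesion Zone is on standard time at UTC+01:00.
06:30 UTC + 1h = 07:30 Kesion Zone.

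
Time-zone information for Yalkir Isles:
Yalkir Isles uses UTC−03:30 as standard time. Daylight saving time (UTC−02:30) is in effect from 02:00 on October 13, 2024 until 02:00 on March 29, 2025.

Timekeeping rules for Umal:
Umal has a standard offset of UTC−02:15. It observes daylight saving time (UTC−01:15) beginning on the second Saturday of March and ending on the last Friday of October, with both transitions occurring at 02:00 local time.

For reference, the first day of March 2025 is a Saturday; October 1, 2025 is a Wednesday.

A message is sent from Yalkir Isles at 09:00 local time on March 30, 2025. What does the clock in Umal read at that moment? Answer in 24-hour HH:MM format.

11:15

March 30, 2025 is outside the daylight-saving period (13 October 2024 – 29 March 2025), so Yalkir Isles is on standard time, UTC−03:30.
09:00 Yalkir Isles + 3h30m = 12:30 UTC.
1 March 2025 is a Saturday, so the first Saturday is March 1 and the second is March 8.
1 October 2025 is a Wednesday, so Fridays fall on 3, 10, 17, 24, 31; the last is October 31.
At the standard offset (UTC−02:15), 12:30 UTC − 2h15m = 10:15 Umal standard time.
Daylight saving runs 8 March – 31 October; the standard-time date in Umal, March 30, 2025, is inside that window, so Umal is at UTC−01:15.
12:30 UTC − 1h15m = 11:15 Umal.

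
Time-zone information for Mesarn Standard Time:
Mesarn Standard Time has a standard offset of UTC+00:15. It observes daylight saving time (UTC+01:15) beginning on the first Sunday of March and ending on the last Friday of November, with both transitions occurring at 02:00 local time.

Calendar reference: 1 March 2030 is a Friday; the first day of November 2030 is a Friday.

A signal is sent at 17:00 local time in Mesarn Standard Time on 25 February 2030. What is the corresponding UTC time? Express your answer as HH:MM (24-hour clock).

1 March 2030 is a Friday, so the first Sunday is March 3.
1 November 2030 is a Friday, so Fridays fall on 1, 8, 15, 22, 29; the last is November 29.
Daylight saving runs 3 March – 29 November; 25 February 2030 is outside that window, so Mesarn Standard Time is on standard time at UTC+00:15.
17:00 local − 0h15m = 16:45 UTC.

16:45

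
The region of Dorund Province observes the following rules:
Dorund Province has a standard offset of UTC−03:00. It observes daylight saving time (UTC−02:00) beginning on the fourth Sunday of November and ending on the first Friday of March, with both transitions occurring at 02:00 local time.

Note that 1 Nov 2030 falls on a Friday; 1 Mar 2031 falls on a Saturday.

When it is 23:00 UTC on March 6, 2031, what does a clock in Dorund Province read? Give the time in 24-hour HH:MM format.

21:00

1 November 2030 is a Friday, so the first Sunday is November 3 and the fourth is November 24.
1 March 2031 is a Saturday, so the first Friday is March 7.
At the standard offset (UTC−03:00), 23:00 UTC − 3h = 20:00 Dorund Province standard time.
The standard-time date in Dorund Province, March 6, 2031, lies within the daylight-saving period (24 November 2030 – 7 March 2031), so Dorund Province is on daylight time, UTC−02:00.
23:00 UTC − 2h = 21:00 local.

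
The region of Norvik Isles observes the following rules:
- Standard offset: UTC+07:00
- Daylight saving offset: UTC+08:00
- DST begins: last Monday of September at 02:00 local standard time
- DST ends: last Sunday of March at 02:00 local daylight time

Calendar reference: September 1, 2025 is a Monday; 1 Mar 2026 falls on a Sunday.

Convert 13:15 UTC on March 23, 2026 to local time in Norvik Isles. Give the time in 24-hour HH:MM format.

1 September 2025 is a Monday, so Mondays fall on 1, 8, 15, 22, 29; the last is September 29.
1 March 2026 is a Sunday, so Sundays fall on 1, 8, 15, 22, 29; the last is March 29.
At the standard offset (UTC+07:00), 13:15 UTC + 7h = 20:15 Norvik Isles standard time.
The standard-time date in Norvik Isles, March 23, 2026, falls between 29 September 2025 and 29 March 2026, so daylight saving is in effect and Norvik Isles is at UTC+08:00.
13:15 UTC + 8h = 21:15 local.

21:15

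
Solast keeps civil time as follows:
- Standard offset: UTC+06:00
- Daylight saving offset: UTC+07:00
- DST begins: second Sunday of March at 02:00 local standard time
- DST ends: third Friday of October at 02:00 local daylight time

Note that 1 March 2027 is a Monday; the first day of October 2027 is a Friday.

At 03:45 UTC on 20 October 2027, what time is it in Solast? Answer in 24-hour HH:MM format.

1 March 2027 is a Monday, so the first Sunday is March 7 and the second is March 14.
1 October 2027 is a Friday, so the first Friday is October 1 and the third is October 15.
At the standard offset (UTC+06:00), 03:45 UTC + 6h = 09:45 Solast standard time.
The standard-time date in Solast, 20 October 2027, is outside the daylight-saving period (14 March – 15 October), so Solast is on standard time, UTC+06:00.
03:45 UTC + 6h = 09:45 local.

09:45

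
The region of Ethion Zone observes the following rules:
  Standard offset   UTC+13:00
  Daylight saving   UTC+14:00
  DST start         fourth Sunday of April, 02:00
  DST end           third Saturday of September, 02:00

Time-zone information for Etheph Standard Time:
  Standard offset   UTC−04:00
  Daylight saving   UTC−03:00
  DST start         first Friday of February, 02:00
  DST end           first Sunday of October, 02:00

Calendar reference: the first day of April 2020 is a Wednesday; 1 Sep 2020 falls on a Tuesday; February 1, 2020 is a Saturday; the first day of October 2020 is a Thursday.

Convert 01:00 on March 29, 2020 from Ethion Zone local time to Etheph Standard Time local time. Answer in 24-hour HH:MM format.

1 April 2020 is a Wednesday, so the first Sunday is April 5 and the fourth is April 26.
1 September 2020 is a Tuesday, so the first Saturday is September 5 and the third is September 19.
Daylight saving runs 26 April – 19 September; March 29, 2020 is outside that window, so Ethion Zone is on standard time at UTC+13:00.
01:00 Ethion Zone − 13h = 12:00 UTC (rolling into the previous day, 28 March 2020).
1 February 2020 is a Saturday, so the first Friday is February 7.
1 October 2020 is a Thursday, so the first Sunday is October 4.
At the standard offset (UTC−04:00), 12:00 UTC − 4h = 08:00 Etheph Standard Time standard time.
Daylight saving runs 7 February – 4 October; the standard-time date in Etheph Standard Time, March 28, 2020, is inside that window, so Etheph Standard Time is at UTC−03:00.
12:00 UTC − 3h = 09:00 Etheph Standard Time.

09:00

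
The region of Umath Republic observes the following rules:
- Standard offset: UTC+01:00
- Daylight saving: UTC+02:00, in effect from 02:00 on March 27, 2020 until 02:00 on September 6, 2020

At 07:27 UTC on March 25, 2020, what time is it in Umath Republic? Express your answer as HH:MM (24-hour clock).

08:27

At the standard offset (UTC+01:00), 07:27 UTC + 1h = 08:27 Umath Republic standard time.
Daylight saving runs 27 March – 6 September; the standard-time date in Umath Republic, March 25, 2020, is outside that window, so Umath Republic is on standard time at UTC+01:00.
07:27 UTC + 1h = 08:27 local.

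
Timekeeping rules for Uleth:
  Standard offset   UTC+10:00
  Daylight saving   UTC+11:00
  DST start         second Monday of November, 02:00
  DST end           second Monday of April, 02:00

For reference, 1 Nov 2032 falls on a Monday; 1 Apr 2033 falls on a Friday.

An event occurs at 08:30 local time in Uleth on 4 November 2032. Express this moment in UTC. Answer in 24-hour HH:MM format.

22:30

1 November 2032 is a Monday, so the first Monday is November 1 and the second is November 8.
1 April 2033 is a Friday, so the first Monday is April 4 and the second is April 11.
4 November 2032 is outside the daylight-saving period (8 November 2032 – 11 April 2033), so Uleth is on standard time, UTC+10:00.
08:30 local − 10h = 22:30 UTC (rolling into the previous day, 3 November 2032).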